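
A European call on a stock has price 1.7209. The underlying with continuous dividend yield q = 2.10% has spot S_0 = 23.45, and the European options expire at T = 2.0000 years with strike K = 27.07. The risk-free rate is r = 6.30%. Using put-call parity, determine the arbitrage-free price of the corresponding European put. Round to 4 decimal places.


Put-call parity: C - P = S_0 * exp(-qT) - K * exp(-rT).
S_0 * exp(-qT) = 23.4500 * 0.95886978 = 22.48549635
K * exp(-rT) = 27.0700 * 0.88161485 = 23.86531390
P = C - S*exp(-qT) + K*exp(-rT)
P = 1.7209 - 22.48549635 + 23.86531390 = 3.1007

Answer: Put price = 3.1007


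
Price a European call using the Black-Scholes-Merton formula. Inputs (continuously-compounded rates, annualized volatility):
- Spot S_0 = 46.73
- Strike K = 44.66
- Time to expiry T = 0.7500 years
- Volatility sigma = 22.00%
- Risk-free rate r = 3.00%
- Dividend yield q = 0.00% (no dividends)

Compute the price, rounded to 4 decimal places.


d1 = (ln(S/K) + (r - q + 0.5*sigma^2) * T) / (sigma * sqrt(T)) = 0.45116307
d2 = d1 - sigma * sqrt(T) = 0.26063748
exp(-rT) = 0.97775124; exp(-qT) = 1.00000000
C = S_0 * exp(-qT) * N(d1) - K * exp(-rT) * N(d2)
N(d1) = 0.67406399; N(d2) = 0.60281396
C = 46.7300 * 1.00000000 * 0.67406399 - 44.6600 * 0.97775124 * 0.60281396 = 5.1763

Answer: Price = 5.1763


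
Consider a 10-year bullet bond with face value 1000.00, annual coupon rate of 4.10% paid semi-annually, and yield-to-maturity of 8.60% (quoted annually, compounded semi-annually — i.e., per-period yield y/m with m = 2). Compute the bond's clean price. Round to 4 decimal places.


Answer: Price = 702.1826

Derivation:
Coupon per period c = face * coupon_rate / m = 20.500000
Periods per year m = 2; per-period yield y/m = 0.043000
Number of cashflows N = 20
Cashflows (t years, CF_t, discount factor 1/(1+y/m)^(m*t), PV):
  t = 0.5000: CF_t = 20.500000, DF = 0.958773, PV = 19.654842
  t = 1.0000: CF_t = 20.500000, DF = 0.919245, PV = 18.844527
  t = 1.5000: CF_t = 20.500000, DF = 0.881347, PV = 18.067619
  t = 2.0000: CF_t = 20.500000, DF = 0.845012, PV = 17.322742
  t = 2.5000: CF_t = 20.500000, DF = 0.810174, PV = 16.608573
  t = 3.0000: CF_t = 20.500000, DF = 0.776773, PV = 15.923848
  t = 3.5000: CF_t = 20.500000, DF = 0.744749, PV = 15.267351
  t = 4.0000: CF_t = 20.500000, DF = 0.714045, PV = 14.637921
  t = 4.5000: CF_t = 20.500000, DF = 0.684607, PV = 14.034440
  t = 5.0000: CF_t = 20.500000, DF = 0.656382, PV = 13.455839
  t = 5.5000: CF_t = 20.500000, DF = 0.629322, PV = 12.901092
  t = 6.0000: CF_t = 20.500000, DF = 0.603376, PV = 12.369216
  t = 6.5000: CF_t = 20.500000, DF = 0.578501, PV = 11.859267
  t = 7.0000: CF_t = 20.500000, DF = 0.554651, PV = 11.370342
  t = 7.5000: CF_t = 20.500000, DF = 0.531784, PV = 10.901575
  t = 8.0000: CF_t = 20.500000, DF = 0.509860, PV = 10.452133
  t = 8.5000: CF_t = 20.500000, DF = 0.488840, PV = 10.021220
  t = 9.0000: CF_t = 20.500000, DF = 0.468687, PV = 9.608073
  t = 9.5000: CF_t = 20.500000, DF = 0.449364, PV = 9.211959
  t = 10.0000: CF_t = 1020.500000, DF = 0.430838, PV = 439.670007
Price P = sum_t PV_t = 702.182586


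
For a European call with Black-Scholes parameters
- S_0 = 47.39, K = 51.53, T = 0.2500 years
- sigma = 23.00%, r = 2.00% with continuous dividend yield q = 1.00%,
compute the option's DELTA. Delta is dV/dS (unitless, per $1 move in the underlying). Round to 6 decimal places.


Answer: Delta = 0.257509

Derivation:
d1 = -0.6490471857; d2 = -0.7640471857
phi(d1) = 0.3231723012; exp(-qT) = 0.9975031224; exp(-rT) = 0.9950124792
N(d1) = 0.2581539387
Delta = exp(-qT) * N(d1) = 0.9975031224 * 0.2581539387 = 0.257509


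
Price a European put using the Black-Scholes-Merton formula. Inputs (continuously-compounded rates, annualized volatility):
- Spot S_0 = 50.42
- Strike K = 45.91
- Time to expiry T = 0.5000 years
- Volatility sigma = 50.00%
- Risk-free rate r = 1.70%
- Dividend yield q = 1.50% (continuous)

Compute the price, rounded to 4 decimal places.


Answer: Price = 4.6801

Derivation:
d1 = (ln(S/K) + (r - q + 0.5*sigma^2) * T) / (sigma * sqrt(T)) = 0.44464278
d2 = d1 - sigma * sqrt(T) = 0.09108939
exp(-rT) = 0.99153602; exp(-qT) = 0.99252805
P = K * exp(-rT) * N(-d2) - S_0 * exp(-qT) * N(-d1)
N(-d1) = 0.32828896; N(-d2) = 0.46371078
P = 45.9100 * 0.99153602 * 0.46371078 - 50.4200 * 0.99252805 * 0.32828896 = 4.6801


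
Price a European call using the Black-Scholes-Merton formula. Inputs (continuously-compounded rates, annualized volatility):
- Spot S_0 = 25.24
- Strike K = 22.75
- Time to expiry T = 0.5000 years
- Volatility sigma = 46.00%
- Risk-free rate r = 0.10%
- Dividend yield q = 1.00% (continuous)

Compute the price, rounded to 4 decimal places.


Answer: Price = 4.4206

Derivation:
d1 = (ln(S/K) + (r - q + 0.5*sigma^2) * T) / (sigma * sqrt(T)) = 0.46811973
d2 = d1 - sigma * sqrt(T) = 0.14285061
exp(-rT) = 0.99950012; exp(-qT) = 0.99501248
C = S_0 * exp(-qT) * N(d1) - K * exp(-rT) * N(d2)
N(d1) = 0.68015051; N(d2) = 0.55679592
C = 25.2400 * 0.99501248 * 0.68015051 - 22.7500 * 0.99950012 * 0.55679592 = 4.4206


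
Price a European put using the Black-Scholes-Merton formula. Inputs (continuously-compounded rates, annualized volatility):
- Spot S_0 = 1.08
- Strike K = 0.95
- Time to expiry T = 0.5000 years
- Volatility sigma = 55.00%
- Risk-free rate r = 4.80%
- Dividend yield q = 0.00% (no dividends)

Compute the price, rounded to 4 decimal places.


Answer: Price = 0.0900

Derivation:
d1 = (ln(S/K) + (r - q + 0.5*sigma^2) * T) / (sigma * sqrt(T)) = 0.58594554
d2 = d1 - sigma * sqrt(T) = 0.19703681
exp(-rT) = 0.97628571; exp(-qT) = 1.00000000
P = K * exp(-rT) * N(-d2) - S_0 * exp(-qT) * N(-d1)
N(-d1) = 0.27895606; N(-d2) = 0.42189937
P = 0.9500 * 0.97628571 * 0.42189937 - 1.0800 * 1.00000000 * 0.27895606 = 0.0900


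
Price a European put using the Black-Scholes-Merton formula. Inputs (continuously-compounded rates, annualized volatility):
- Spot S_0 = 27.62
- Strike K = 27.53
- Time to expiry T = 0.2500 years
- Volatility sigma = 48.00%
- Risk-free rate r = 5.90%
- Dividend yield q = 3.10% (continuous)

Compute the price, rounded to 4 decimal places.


Answer: Price = 2.4669

Derivation:
d1 = (ln(S/K) + (r - q + 0.5*sigma^2) * T) / (sigma * sqrt(T)) = 0.16276595
d2 = d1 - sigma * sqrt(T) = -0.07723405
exp(-rT) = 0.98535825; exp(-qT) = 0.99227995
P = K * exp(-rT) * N(-d2) - S_0 * exp(-qT) * N(-d1)
N(-d1) = 0.43535136; N(-d2) = 0.53078132
P = 27.5300 * 0.98535825 * 0.53078132 - 27.6200 * 0.99227995 * 0.43535136 = 2.4669


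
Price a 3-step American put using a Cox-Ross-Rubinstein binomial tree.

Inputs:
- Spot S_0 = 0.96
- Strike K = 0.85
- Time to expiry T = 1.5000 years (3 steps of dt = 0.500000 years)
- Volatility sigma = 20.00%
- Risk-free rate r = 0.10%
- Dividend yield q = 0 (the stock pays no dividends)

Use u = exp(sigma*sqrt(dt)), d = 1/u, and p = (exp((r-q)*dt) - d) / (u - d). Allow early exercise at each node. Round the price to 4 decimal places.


Answer: Price = V(0,0) = 0.0404

Derivation:
dt = T/N = 0.500000
u = exp(sigma*sqrt(dt)) = 1.151910; d = 1/u = 0.868123
p = (exp((r-q)*dt) - d) / (u - d) = 0.466466
Discount per step: exp(-r*dt) = 0.999500
Stock lattice S(k, i) with i counting down-moves:
  k=0: S(0,0) = 0.9600
  k=1: S(1,0) = 1.1058; S(1,1) = 0.8334
  k=2: S(2,0) = 1.2738; S(2,1) = 0.9600; S(2,2) = 0.7235
  k=3: S(3,0) = 1.4673; S(3,1) = 1.1058; S(3,2) = 0.8334; S(3,3) = 0.6281
Terminal payoffs V(N, i) = max(K - S_T, 0):
  V(3,0) = 0.000000; V(3,1) = 0.000000; V(3,2) = 0.016601; V(3,3) = 0.221919
Backward induction: V(k, i) = exp(-r*dt) * [p * V(k+1, i) + (1-p) * V(k+1, i+1)]; then take max(V_cont, immediate exercise) for American.
  V(2,0) = exp(-r*dt) * [p*0.000000 + (1-p)*0.000000] = 0.000000; exercise = 0.000000; V(2,0) = max -> 0.000000
  V(2,1) = exp(-r*dt) * [p*0.000000 + (1-p)*0.016601] = 0.008853; exercise = 0.000000; V(2,1) = max -> 0.008853
  V(2,2) = exp(-r*dt) * [p*0.016601 + (1-p)*0.221919] = 0.126082; exercise = 0.126507; V(2,2) = max -> 0.126507
  V(1,0) = exp(-r*dt) * [p*0.000000 + (1-p)*0.008853] = 0.004721; exercise = 0.000000; V(1,0) = max -> 0.004721
  V(1,1) = exp(-r*dt) * [p*0.008853 + (1-p)*0.126507] = 0.071590; exercise = 0.016601; V(1,1) = max -> 0.071590
  V(0,0) = exp(-r*dt) * [p*0.004721 + (1-p)*0.071590] = 0.040378; exercise = 0.000000; V(0,0) = max -> 0.040378


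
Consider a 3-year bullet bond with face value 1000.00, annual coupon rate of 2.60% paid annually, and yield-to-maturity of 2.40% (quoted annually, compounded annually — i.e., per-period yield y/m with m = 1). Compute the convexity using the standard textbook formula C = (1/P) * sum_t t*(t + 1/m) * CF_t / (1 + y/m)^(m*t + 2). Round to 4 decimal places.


Answer: Convexity = 11.0623

Derivation:
Coupon per period c = face * coupon_rate / m = 26.000000
Periods per year m = 1; per-period yield y/m = 0.024000
Number of cashflows N = 3
Cashflows (t years, CF_t, discount factor 1/(1+y/m)^(m*t), PV):
  t = 1.0000: CF_t = 26.000000, DF = 0.976562, PV = 25.390625
  t = 2.0000: CF_t = 26.000000, DF = 0.953674, PV = 24.795532
  t = 3.0000: CF_t = 1026.000000, DF = 0.931323, PV = 955.536962
Price P = sum_t PV_t = 1005.723119
Convexity numerator sum_t t*(t + 1/m) * CF_t / (1+y/m)^(m*t + 2):
  t = 1.0000: term = 48.428774
  t = 2.0000: term = 141.881173
  t = 3.0000: term = 10935.252703
Convexity = (1/P) * sum = 11125.562651 / 1005.723119 = 11.062252


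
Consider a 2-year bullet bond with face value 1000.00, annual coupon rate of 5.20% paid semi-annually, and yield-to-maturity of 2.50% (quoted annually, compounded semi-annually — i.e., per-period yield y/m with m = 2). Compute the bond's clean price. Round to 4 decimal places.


Answer: Price = 1052.3538

Derivation:
Coupon per period c = face * coupon_rate / m = 26.000000
Periods per year m = 2; per-period yield y/m = 0.012500
Number of cashflows N = 4
Cashflows (t years, CF_t, discount factor 1/(1+y/m)^(m*t), PV):
  t = 0.5000: CF_t = 26.000000, DF = 0.987654, PV = 25.679012
  t = 1.0000: CF_t = 26.000000, DF = 0.975461, PV = 25.361988
  t = 1.5000: CF_t = 26.000000, DF = 0.963418, PV = 25.048877
  t = 2.0000: CF_t = 1026.000000, DF = 0.951524, PV = 976.263906
Price P = sum_t PV_t = 1052.353783


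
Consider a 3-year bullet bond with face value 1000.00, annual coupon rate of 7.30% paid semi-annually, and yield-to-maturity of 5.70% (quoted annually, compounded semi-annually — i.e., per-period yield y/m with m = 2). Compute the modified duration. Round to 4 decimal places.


Answer: Modified duration = 2.6779

Derivation:
Coupon per period c = face * coupon_rate / m = 36.500000
Periods per year m = 2; per-period yield y/m = 0.028500
Number of cashflows N = 6
Cashflows (t years, CF_t, discount factor 1/(1+y/m)^(m*t), PV):
  t = 0.5000: CF_t = 36.500000, DF = 0.972290, PV = 35.488576
  t = 1.0000: CF_t = 36.500000, DF = 0.945347, PV = 34.505178
  t = 1.5000: CF_t = 36.500000, DF = 0.919152, PV = 33.549031
  t = 2.0000: CF_t = 36.500000, DF = 0.893682, PV = 32.619378
  t = 2.5000: CF_t = 36.500000, DF = 0.868917, PV = 31.715487
  t = 3.0000: CF_t = 1036.500000, DF = 0.844840, PV = 875.676168
Price P = sum_t PV_t = 1043.553817
First compute Macaulay numerator sum_t t * PV_t:
  t * PV_t at t = 0.5000: 17.744288
  t * PV_t at t = 1.0000: 34.505178
  t * PV_t at t = 1.5000: 50.323546
  t * PV_t at t = 2.0000: 65.238757
  t * PV_t at t = 2.5000: 79.288717
  t * PV_t at t = 3.0000: 2627.028504
Macaulay duration D = 2874.128990 / 1043.553817 = 2.754174
Modified duration = D / (1 + y/m) = 2.754174 / (1 + 0.028500) = 2.677855


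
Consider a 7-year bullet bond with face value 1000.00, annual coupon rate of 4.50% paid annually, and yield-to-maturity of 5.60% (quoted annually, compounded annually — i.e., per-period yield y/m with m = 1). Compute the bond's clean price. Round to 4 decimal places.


Coupon per period c = face * coupon_rate / m = 45.000000
Periods per year m = 1; per-period yield y/m = 0.056000
Number of cashflows N = 7
Cashflows (t years, CF_t, discount factor 1/(1+y/m)^(m*t), PV):
  t = 1.0000: CF_t = 45.000000, DF = 0.946970, PV = 42.613636
  t = 2.0000: CF_t = 45.000000, DF = 0.896752, PV = 40.353822
  t = 3.0000: CF_t = 45.000000, DF = 0.849197, PV = 38.213847
  t = 4.0000: CF_t = 45.000000, DF = 0.804163, PV = 36.187355
  t = 5.0000: CF_t = 45.000000, DF = 0.761518, PV = 34.268329
  t = 6.0000: CF_t = 45.000000, DF = 0.721135, PV = 32.451069
  t = 7.0000: CF_t = 1045.000000, DF = 0.682893, PV = 713.623040
Price P = sum_t PV_t = 937.711098

Answer: Price = 937.7111


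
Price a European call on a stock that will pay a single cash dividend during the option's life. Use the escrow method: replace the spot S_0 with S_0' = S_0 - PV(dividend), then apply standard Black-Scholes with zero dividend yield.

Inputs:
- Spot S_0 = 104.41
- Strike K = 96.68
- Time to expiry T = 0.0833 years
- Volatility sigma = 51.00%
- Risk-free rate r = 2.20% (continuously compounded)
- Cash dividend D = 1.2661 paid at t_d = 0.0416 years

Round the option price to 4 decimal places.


PV(D) = D * exp(-r * t_d) = 1.2661 * 0.99908522 = 1.26494180
S_0' = S_0 - PV(D) = 104.4100 - 1.26494180 = 103.14505820
d1 = (ln(S_0'/K) + (r + sigma^2/2)*T) / (sigma*sqrt(T)) = 0.52580323
d2 = d1 - sigma*sqrt(T) = 0.37860836
exp(-rT) = 0.99816908
N(d1) = 0.70048754; N(d2) = 0.64751064
C = S_0' * N(d1) - K * exp(-rT) * N(d2) = 103.14505820 * 0.70048754 - 96.6800 * 0.99816908 * 0.64751064 = 9.7651

Answer: Price = 9.7651


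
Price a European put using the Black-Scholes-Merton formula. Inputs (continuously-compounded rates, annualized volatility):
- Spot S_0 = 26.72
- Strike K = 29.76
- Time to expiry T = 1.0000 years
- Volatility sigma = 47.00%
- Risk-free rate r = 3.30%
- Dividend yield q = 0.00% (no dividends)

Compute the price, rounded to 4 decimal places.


Answer: Price = 6.2578

Derivation:
d1 = (ln(S/K) + (r - q + 0.5*sigma^2) * T) / (sigma * sqrt(T)) = 0.07595136
d2 = d1 - sigma * sqrt(T) = -0.39404864
exp(-rT) = 0.96753856; exp(-qT) = 1.00000000
P = K * exp(-rT) * N(-d2) - S_0 * exp(-qT) * N(-d1)
N(-d1) = 0.46972890; N(-d2) = 0.65322744
P = 29.7600 * 0.96753856 * 0.65322744 - 26.7200 * 1.00000000 * 0.46972890 = 6.2578


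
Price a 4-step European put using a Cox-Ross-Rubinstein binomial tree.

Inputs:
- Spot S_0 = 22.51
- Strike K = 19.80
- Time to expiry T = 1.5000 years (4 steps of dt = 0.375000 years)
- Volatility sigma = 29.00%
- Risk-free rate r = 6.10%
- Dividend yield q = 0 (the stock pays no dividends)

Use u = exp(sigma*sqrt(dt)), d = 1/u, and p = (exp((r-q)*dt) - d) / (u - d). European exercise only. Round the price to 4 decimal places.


dt = T/N = 0.375000
u = exp(sigma*sqrt(dt)) = 1.194333; d = 1/u = 0.837287
p = (exp((r-q)*dt) - d) / (u - d) = 0.520525
Discount per step: exp(-r*dt) = 0.977385
Stock lattice S(k, i) with i counting down-moves:
  k=0: S(0,0) = 22.5100
  k=1: S(1,0) = 26.8844; S(1,1) = 18.8473
  k=2: S(2,0) = 32.1090; S(2,1) = 22.5100; S(2,2) = 15.7806
  k=3: S(3,0) = 38.3488; S(3,1) = 26.8844; S(3,2) = 18.8473; S(3,3) = 13.2129
  k=4: S(4,0) = 45.8013; S(4,1) = 32.1090; S(4,2) = 22.5100; S(4,3) = 15.7806; S(4,4) = 11.0630
Terminal payoffs V(N, i) = max(K - S_T, 0):
  V(4,0) = 0.000000; V(4,1) = 0.000000; V(4,2) = 0.000000; V(4,3) = 4.019364; V(4,4) = 8.736984
Backward induction: V(k, i) = exp(-r*dt) * [p * V(k+1, i) + (1-p) * V(k+1, i+1)].
  V(3,0) = exp(-r*dt) * [p*0.000000 + (1-p)*0.000000] = 0.000000
  V(3,1) = exp(-r*dt) * [p*0.000000 + (1-p)*0.000000] = 0.000000
  V(3,2) = exp(-r*dt) * [p*0.000000 + (1-p)*4.019364] = 1.883600
  V(3,3) = exp(-r*dt) * [p*4.019364 + (1-p)*8.736984] = 6.139289
  V(2,0) = exp(-r*dt) * [p*0.000000 + (1-p)*0.000000] = 0.000000
  V(2,1) = exp(-r*dt) * [p*0.000000 + (1-p)*1.883600] = 0.882714
  V(2,2) = exp(-r*dt) * [p*1.883600 + (1-p)*6.139289] = 3.835351
  V(1,0) = exp(-r*dt) * [p*0.000000 + (1-p)*0.882714] = 0.413668
  V(1,1) = exp(-r*dt) * [p*0.882714 + (1-p)*3.835351] = 2.246450
  V(0,0) = exp(-r*dt) * [p*0.413668 + (1-p)*2.246450] = 1.263212

Answer: Price = V(0,0) = 1.2632


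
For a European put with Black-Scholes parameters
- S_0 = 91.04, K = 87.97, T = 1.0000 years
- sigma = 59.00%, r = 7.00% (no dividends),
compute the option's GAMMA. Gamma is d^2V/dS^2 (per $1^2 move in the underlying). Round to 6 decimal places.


Answer: Gamma = 0.006645

Derivation:
d1 = 0.4717849544; d2 = -0.1182150456
phi(d1) = 0.3569251958; exp(-qT) = 1.0000000000; exp(-rT) = 0.9323938199
Gamma = exp(-qT) * phi(d1) / (S * sigma * sqrt(T)) = 1.0000000000 * 0.3569251958 / (91.0400 * 0.5900 * 1.0000000000) = 0.006645


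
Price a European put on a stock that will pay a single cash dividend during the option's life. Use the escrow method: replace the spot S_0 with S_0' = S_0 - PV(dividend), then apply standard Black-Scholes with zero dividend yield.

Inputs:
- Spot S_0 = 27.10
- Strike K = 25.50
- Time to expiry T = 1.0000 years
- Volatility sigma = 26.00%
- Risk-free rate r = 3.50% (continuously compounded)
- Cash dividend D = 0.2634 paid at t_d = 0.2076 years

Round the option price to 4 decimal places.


Answer: Price = 1.6975

Derivation:
PV(D) = D * exp(-r * t_d) = 0.2634 * 0.99276033 = 0.26149307
S_0' = S_0 - PV(D) = 27.1000 - 0.26149307 = 26.83850693
d1 = (ln(S_0'/K) + (r + sigma^2/2)*T) / (sigma*sqrt(T)) = 0.46138165
d2 = d1 - sigma*sqrt(T) = 0.20138165
exp(-rT) = 0.96560542
N(-d1) = 0.32226241; N(-d2) = 0.42020008
P = K * exp(-rT) * N(-d2) - S_0' * N(-d1) = 25.5000 * 0.96560542 * 0.42020008 - 26.83850693 * 0.32226241 = 1.6975


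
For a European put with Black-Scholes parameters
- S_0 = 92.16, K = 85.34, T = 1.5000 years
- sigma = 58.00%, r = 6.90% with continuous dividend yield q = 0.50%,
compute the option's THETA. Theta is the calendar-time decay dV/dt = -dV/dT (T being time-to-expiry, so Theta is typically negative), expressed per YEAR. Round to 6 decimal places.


d1 = 0.5985524134; d2 = -0.1117996120
phi(d1) = 0.3335138021; exp(-qT) = 0.9925280548; exp(-rT) = 0.9016760227
Theta = -S*exp(-qT)*phi(d1)*sigma/(2*sqrt(T)) + r*K*exp(-rT)*N(-d2) - q*S*exp(-qT)*N(-d1)
N(-d1) = 0.2747356986; N(-d2) = 0.5445088524; sqrt(T) = 1.2247448714
Term 1 = -92.1600 * 0.9925280548 * 0.3335138021 * 0.5800 / (2 * 1.2247448714) = -7.2235625414
Term 2 = 0.0690 * 85.3400 * 0.9016760227 * 0.5445088524 = 2.8910606001
Term 3 = -0.0050 * 92.1600 * 0.9925280548 * 0.2747356986 = -0.1256522750
Theta = -7.2235625414 + (2.8910606001) + (-0.1256522750) = -4.458154

Answer: Theta = -4.458154


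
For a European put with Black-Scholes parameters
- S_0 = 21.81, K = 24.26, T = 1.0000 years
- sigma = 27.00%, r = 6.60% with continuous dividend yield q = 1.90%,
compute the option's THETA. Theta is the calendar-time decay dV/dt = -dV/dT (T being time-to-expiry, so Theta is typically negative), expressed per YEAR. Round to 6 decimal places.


d1 = -0.0852234196; d2 = -0.3552234196
phi(d1) = 0.3974961427; exp(-qT) = 0.9811793622; exp(-rT) = 0.9361308643
Theta = -S*exp(-qT)*phi(d1)*sigma/(2*sqrt(T)) + r*K*exp(-rT)*N(-d2) - q*S*exp(-qT)*N(-d1)
N(-d1) = 0.5339581139; N(-d2) = 0.6387888895; sqrt(T) = 1.0000000000
Term 1 = -21.8100 * 0.9811793622 * 0.3974961427 * 0.2700 / (2 * 1.0000000000) = -1.1483406999
Term 2 = 0.0660 * 24.2600 * 0.9361308643 * 0.6387888895 = 0.9574776608
Term 3 = -0.0190 * 21.8100 * 0.9811793622 * 0.5339581139 = -0.2171025186
Theta = -1.1483406999 + (0.9574776608) + (-0.2171025186) = -0.407966

Answer: Theta = -0.407966


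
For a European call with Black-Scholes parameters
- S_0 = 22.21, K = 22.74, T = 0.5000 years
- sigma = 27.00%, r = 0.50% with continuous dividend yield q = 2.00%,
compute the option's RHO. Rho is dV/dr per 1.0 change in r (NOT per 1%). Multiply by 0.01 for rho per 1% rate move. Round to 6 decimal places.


Answer: Rho = 4.515104

Derivation:
d1 = -0.0673472090; d2 = -0.2582660400
phi(d1) = 0.3980385749; exp(-qT) = 0.9900498337; exp(-rT) = 0.9975031224
N(d2) = 0.3981007968
Rho = K*T*exp(-rT)*N(d2) = 22.7400 * 0.5000 * 0.9975031224 * 0.3981007968 = 4.515104


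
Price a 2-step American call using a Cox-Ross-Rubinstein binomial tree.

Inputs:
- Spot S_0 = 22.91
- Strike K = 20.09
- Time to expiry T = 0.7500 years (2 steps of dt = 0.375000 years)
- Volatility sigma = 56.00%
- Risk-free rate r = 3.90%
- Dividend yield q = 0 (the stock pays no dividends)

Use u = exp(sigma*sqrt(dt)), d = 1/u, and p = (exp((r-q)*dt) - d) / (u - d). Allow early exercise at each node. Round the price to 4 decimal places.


Answer: Price = V(0,0) = 6.0393

Derivation:
dt = T/N = 0.375000
u = exp(sigma*sqrt(dt)) = 1.409068; d = 1/u = 0.709689
p = (exp((r-q)*dt) - d) / (u - d) = 0.436163
Discount per step: exp(-r*dt) = 0.985481
Stock lattice S(k, i) with i counting down-moves:
  k=0: S(0,0) = 22.9100
  k=1: S(1,0) = 32.2818; S(1,1) = 16.2590
  k=2: S(2,0) = 45.4872; S(2,1) = 22.9100; S(2,2) = 11.5388
Terminal payoffs V(N, i) = max(S_T - K, 0):
  V(2,0) = 25.397184; V(2,1) = 2.820000; V(2,2) = 0.000000
Backward induction: V(k, i) = exp(-r*dt) * [p * V(k+1, i) + (1-p) * V(k+1, i+1)]; then take max(V_cont, immediate exercise) for American.
  V(1,0) = exp(-r*dt) * [p*25.397184 + (1-p)*2.820000] = 12.483428; exercise = 12.191750; V(1,0) = max -> 12.483428
  V(1,1) = exp(-r*dt) * [p*2.820000 + (1-p)*0.000000] = 1.212123; exercise = 0.000000; V(1,1) = max -> 1.212123
  V(0,0) = exp(-r*dt) * [p*12.483428 + (1-p)*1.212123] = 6.039280; exercise = 2.820000; V(0,0) = max -> 6.039280


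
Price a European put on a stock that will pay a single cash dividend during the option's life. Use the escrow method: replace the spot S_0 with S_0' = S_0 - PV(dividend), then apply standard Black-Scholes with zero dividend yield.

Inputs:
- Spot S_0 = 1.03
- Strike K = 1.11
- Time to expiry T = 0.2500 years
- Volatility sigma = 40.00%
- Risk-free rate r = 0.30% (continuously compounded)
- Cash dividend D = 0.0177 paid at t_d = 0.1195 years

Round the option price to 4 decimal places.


Answer: Price = 0.1416

Derivation:
PV(D) = D * exp(-r * t_d) = 0.0177 * 0.99964156 = 0.01769366
S_0' = S_0 - PV(D) = 1.0300 - 0.01769366 = 1.01230634
d1 = (ln(S_0'/K) + (r + sigma^2/2)*T) / (sigma*sqrt(T)) = -0.35689389
d2 = d1 - sigma*sqrt(T) = -0.55689389
exp(-rT) = 0.99925028
N(-d1) = 0.63941438; N(-d2) = 0.71120004
P = K * exp(-rT) * N(-d2) - S_0' * N(-d1) = 1.1100 * 0.99925028 * 0.71120004 - 1.01230634 * 0.63941438 = 0.1416


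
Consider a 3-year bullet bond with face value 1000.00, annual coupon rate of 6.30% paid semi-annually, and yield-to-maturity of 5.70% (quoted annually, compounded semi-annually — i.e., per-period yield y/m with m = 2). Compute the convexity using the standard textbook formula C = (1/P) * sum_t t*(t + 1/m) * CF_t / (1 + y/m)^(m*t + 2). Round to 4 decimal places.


Coupon per period c = face * coupon_rate / m = 31.500000
Periods per year m = 2; per-period yield y/m = 0.028500
Number of cashflows N = 6
Cashflows (t years, CF_t, discount factor 1/(1+y/m)^(m*t), PV):
  t = 0.5000: CF_t = 31.500000, DF = 0.972290, PV = 30.627127
  t = 1.0000: CF_t = 31.500000, DF = 0.945347, PV = 29.778441
  t = 1.5000: CF_t = 31.500000, DF = 0.919152, PV = 28.953273
  t = 2.0000: CF_t = 31.500000, DF = 0.893682, PV = 28.150970
  t = 2.5000: CF_t = 31.500000, DF = 0.868917, PV = 27.370900
  t = 3.0000: CF_t = 1031.500000, DF = 0.844840, PV = 871.451970
Price P = sum_t PV_t = 1016.332682
Convexity numerator sum_t t*(t + 1/m) * CF_t / (1+y/m)^(m*t + 2):
  t = 0.5000: term = 14.476637
  t = 1.0000: term = 42.226456
  t = 1.5000: term = 82.112699
  t = 2.0000: term = 133.062225
  t = 2.5000: term = 194.062555
  t = 3.0000: term = 8650.160449
Convexity = (1/P) * sum = 9116.101021 / 1016.332682 = 8.969603

Answer: Convexity = 8.9696


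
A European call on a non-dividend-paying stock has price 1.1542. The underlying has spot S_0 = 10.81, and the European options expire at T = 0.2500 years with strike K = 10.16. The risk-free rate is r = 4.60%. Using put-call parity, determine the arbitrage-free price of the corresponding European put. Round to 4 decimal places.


Put-call parity: C - P = S_0 * exp(-qT) - K * exp(-rT).
S_0 * exp(-qT) = 10.8100 * 1.00000000 = 10.81000000
K * exp(-rT) = 10.1600 * 0.98856587 = 10.04382926
P = C - S*exp(-qT) + K*exp(-rT)
P = 1.1542 - 10.81000000 + 10.04382926 = 0.3880

Answer: Put price = 0.3880


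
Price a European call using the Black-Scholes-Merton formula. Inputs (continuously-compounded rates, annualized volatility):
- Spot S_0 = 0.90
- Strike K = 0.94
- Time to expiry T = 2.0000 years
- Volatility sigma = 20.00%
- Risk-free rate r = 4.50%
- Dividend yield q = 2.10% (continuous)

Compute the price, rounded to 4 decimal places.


d1 = (ln(S/K) + (r - q + 0.5*sigma^2) * T) / (sigma * sqrt(T)) = 0.15738390
d2 = d1 - sigma * sqrt(T) = -0.12545882
exp(-rT) = 0.91393119; exp(-qT) = 0.95886978
C = S_0 * exp(-qT) * N(d1) - K * exp(-rT) * N(d2)
N(d1) = 0.56252885; N(d2) = 0.45008016
C = 0.9000 * 0.95886978 * 0.56252885 - 0.9400 * 0.91393119 * 0.45008016 = 0.0988

Answer: Price = 0.0988


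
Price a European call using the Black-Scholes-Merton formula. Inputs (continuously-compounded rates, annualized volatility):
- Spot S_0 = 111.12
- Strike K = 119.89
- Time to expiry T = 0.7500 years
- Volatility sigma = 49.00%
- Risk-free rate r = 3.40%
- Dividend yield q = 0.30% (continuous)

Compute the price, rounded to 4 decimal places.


d1 = (ln(S/K) + (r - q + 0.5*sigma^2) * T) / (sigma * sqrt(T)) = 0.08795411
d2 = d1 - sigma * sqrt(T) = -0.33639834
exp(-rT) = 0.97482238; exp(-qT) = 0.99775253
C = S_0 * exp(-qT) * N(d1) - K * exp(-rT) * N(d2)
N(d1) = 0.53504343; N(d2) = 0.36828525
C = 111.1200 * 0.99775253 * 0.53504343 - 119.8900 * 0.97482238 * 0.36828525 = 16.2784

Answer: Price = 16.2784


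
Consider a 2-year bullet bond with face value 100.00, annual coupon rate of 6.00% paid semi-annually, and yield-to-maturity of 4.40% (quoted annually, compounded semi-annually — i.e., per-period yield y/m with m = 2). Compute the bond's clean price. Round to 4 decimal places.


Coupon per period c = face * coupon_rate / m = 3.000000
Periods per year m = 2; per-period yield y/m = 0.022000
Number of cashflows N = 4
Cashflows (t years, CF_t, discount factor 1/(1+y/m)^(m*t), PV):
  t = 0.5000: CF_t = 3.000000, DF = 0.978474, PV = 2.935421
  t = 1.0000: CF_t = 3.000000, DF = 0.957411, PV = 2.872232
  t = 1.5000: CF_t = 3.000000, DF = 0.936801, PV = 2.810403
  t = 2.0000: CF_t = 103.000000, DF = 0.916635, PV = 94.413401
Price P = sum_t PV_t = 103.031456

Answer: Price = 103.0315


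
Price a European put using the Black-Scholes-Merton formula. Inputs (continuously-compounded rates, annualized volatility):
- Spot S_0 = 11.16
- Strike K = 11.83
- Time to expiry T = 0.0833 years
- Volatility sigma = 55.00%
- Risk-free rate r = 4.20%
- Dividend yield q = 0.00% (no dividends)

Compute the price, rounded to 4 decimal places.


d1 = (ln(S/K) + (r - q + 0.5*sigma^2) * T) / (sigma * sqrt(T)) = -0.26587572
d2 = d1 - sigma * sqrt(T) = -0.42461528
exp(-rT) = 0.99650751; exp(-qT) = 1.00000000
P = K * exp(-rT) * N(-d2) - S_0 * exp(-qT) * N(-d1)
N(-d1) = 0.60483254; N(-d2) = 0.66444143
P = 11.8300 * 0.99650751 * 0.66444143 - 11.1600 * 1.00000000 * 0.60483254 = 1.0830

Answer: Price = 1.0830


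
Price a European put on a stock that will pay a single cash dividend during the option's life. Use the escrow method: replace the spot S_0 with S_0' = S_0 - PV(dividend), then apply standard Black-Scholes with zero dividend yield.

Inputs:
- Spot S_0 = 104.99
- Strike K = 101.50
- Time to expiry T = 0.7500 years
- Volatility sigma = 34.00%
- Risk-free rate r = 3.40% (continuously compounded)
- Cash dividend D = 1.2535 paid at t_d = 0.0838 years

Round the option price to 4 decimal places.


PV(D) = D * exp(-r * t_d) = 1.2535 * 0.99715486 = 1.24993361
S_0' = S_0 - PV(D) = 104.9900 - 1.24993361 = 103.74006639
d1 = (ln(S_0'/K) + (r + sigma^2/2)*T) / (sigma*sqrt(T)) = 0.30796410
d2 = d1 - sigma*sqrt(T) = 0.01351547
exp(-rT) = 0.97482238
N(-d1) = 0.37905482; N(-d2) = 0.49460827
P = K * exp(-rT) * N(-d2) - S_0' * N(-d1) = 101.5000 * 0.97482238 * 0.49460827 - 103.74006639 * 0.37905482 = 9.6156

Answer: Price = 9.6156


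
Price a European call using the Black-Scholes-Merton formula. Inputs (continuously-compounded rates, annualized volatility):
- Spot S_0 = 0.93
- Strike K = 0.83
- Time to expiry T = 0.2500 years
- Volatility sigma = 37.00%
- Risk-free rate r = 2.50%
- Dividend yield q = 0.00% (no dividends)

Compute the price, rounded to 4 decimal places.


Answer: Price = 0.1303

Derivation:
d1 = (ln(S/K) + (r - q + 0.5*sigma^2) * T) / (sigma * sqrt(T)) = 0.74119668
d2 = d1 - sigma * sqrt(T) = 0.55619668
exp(-rT) = 0.99376949; exp(-qT) = 1.00000000
C = S_0 * exp(-qT) * N(d1) - K * exp(-rT) * N(d2)
N(d1) = 0.77071290; N(d2) = 0.71096179
C = 0.9300 * 1.00000000 * 0.77071290 - 0.8300 * 0.99376949 * 0.71096179 = 0.1303


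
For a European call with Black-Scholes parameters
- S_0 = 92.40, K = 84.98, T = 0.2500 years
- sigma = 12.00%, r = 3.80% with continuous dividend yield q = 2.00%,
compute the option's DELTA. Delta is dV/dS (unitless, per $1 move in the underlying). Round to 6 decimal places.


d1 = 1.5001840660; d2 = 1.4401840660
phi(d1) = 0.1294818387; exp(-qT) = 0.9950124792; exp(-rT) = 0.9905449824
N(d1) = 0.9332166352
Delta = exp(-qT) * N(d1) = 0.9950124792 * 0.9332166352 = 0.928562

Answer: Delta = 0.928562


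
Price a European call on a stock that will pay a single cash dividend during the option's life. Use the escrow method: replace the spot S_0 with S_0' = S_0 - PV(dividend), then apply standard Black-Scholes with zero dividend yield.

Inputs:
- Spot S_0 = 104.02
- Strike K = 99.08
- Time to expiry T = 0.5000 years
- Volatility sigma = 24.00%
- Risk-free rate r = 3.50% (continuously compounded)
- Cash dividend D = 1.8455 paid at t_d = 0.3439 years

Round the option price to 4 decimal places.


PV(D) = D * exp(-r * t_d) = 1.8455 * 0.98803565 = 1.82341979
S_0' = S_0 - PV(D) = 104.0200 - 1.82341979 = 102.19658021
d1 = (ln(S_0'/K) + (r + sigma^2/2)*T) / (sigma*sqrt(T)) = 0.37046863
d2 = d1 - sigma*sqrt(T) = 0.20076300
exp(-rT) = 0.98265224
N(d1) = 0.64448333; N(d2) = 0.57955805
C = S_0' * N(d1) - K * exp(-rT) * N(d2) = 102.19658021 * 0.64448333 - 99.0800 * 0.98265224 * 0.57955805 = 9.4375

Answer: Price = 9.4375


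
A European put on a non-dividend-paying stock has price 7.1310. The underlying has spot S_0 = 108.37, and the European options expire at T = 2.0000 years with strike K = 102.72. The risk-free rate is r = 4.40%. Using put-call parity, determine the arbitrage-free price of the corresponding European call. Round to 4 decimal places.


Answer: Call price = 21.4340

Derivation:
Put-call parity: C - P = S_0 * exp(-qT) - K * exp(-rT).
S_0 * exp(-qT) = 108.3700 * 1.00000000 = 108.37000000
K * exp(-rT) = 102.7200 * 0.91576088 = 94.06695726
C = P + S*exp(-qT) - K*exp(-rT)
C = 7.1310 + 108.37000000 - 94.06695726 = 21.4340


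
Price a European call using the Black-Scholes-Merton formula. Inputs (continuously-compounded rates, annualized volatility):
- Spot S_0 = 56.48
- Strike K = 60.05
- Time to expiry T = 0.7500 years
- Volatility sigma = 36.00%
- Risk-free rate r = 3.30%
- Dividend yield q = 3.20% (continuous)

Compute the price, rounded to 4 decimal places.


Answer: Price = 5.4543

Derivation:
d1 = (ln(S/K) + (r - q + 0.5*sigma^2) * T) / (sigma * sqrt(T)) = -0.03830063
d2 = d1 - sigma * sqrt(T) = -0.35006978
exp(-rT) = 0.97555377; exp(-qT) = 0.97628571
C = S_0 * exp(-qT) * N(d1) - K * exp(-rT) * N(d2)
N(d1) = 0.48472399; N(d2) = 0.36314317
C = 56.4800 * 0.97628571 * 0.48472399 - 60.0500 * 0.97555377 * 0.36314317 = 5.4543


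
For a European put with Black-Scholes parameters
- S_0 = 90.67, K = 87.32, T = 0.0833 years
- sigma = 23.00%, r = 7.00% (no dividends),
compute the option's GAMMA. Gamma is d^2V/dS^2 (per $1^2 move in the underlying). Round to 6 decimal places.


Answer: Gamma = 0.052307

Derivation:
d1 = 0.6881578528; d2 = 0.6217758522
phi(d1) = 0.3148310452; exp(-qT) = 1.0000000000; exp(-rT) = 0.9941859673
Gamma = exp(-qT) * phi(d1) / (S * sigma * sqrt(T)) = 1.0000000000 * 0.3148310452 / (90.6700 * 0.2300 * 0.2886173938) = 0.052307


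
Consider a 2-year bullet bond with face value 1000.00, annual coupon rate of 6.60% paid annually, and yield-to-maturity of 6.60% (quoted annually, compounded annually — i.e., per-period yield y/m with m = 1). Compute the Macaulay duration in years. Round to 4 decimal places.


Answer: Macaulay duration = 1.9381 years

Derivation:
Coupon per period c = face * coupon_rate / m = 66.000000
Periods per year m = 1; per-period yield y/m = 0.066000
Number of cashflows N = 2
Cashflows (t years, CF_t, discount factor 1/(1+y/m)^(m*t), PV):
  t = 1.0000: CF_t = 66.000000, DF = 0.938086, PV = 61.913696
  t = 2.0000: CF_t = 1066.000000, DF = 0.880006, PV = 938.086304
Price P = sum_t PV_t = 1000.000000
Macaulay numerator sum_t t * PV_t:
  t * PV_t at t = 1.0000: 61.913696
  t * PV_t at t = 2.0000: 1876.172608
Macaulay duration D = (sum_t t * PV_t) / P = 1938.086304 / 1000.000000 = 1.938086


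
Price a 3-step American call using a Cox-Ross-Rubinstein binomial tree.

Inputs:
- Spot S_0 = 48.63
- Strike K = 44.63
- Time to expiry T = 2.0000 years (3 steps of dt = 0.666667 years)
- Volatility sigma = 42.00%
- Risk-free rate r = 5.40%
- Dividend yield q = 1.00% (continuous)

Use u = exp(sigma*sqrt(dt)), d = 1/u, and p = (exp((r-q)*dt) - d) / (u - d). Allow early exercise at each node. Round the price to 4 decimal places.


dt = T/N = 0.666667
u = exp(sigma*sqrt(dt)) = 1.409068; d = 1/u = 0.709689
p = (exp((r-q)*dt) - d) / (u - d) = 0.457661
Discount per step: exp(-r*dt) = 0.964640
Stock lattice S(k, i) with i counting down-moves:
  k=0: S(0,0) = 48.6300
  k=1: S(1,0) = 68.5230; S(1,1) = 34.5122
  k=2: S(2,0) = 96.5535; S(2,1) = 48.6300; S(2,2) = 24.4929
  k=3: S(3,0) = 136.0505; S(3,1) = 68.5230; S(3,2) = 34.5122; S(3,3) = 17.3823
Terminal payoffs V(N, i) = max(S_T - K, 0):
  V(3,0) = 91.420524; V(3,1) = 23.892982; V(3,2) = 0.000000; V(3,3) = 0.000000
Backward induction: V(k, i) = exp(-r*dt) * [p * V(k+1, i) + (1-p) * V(k+1, i+1)]; then take max(V_cont, immediate exercise) for American.
  V(2,0) = exp(-r*dt) * [p*91.420524 + (1-p)*23.892982] = 52.860102; exercise = 51.923548; V(2,0) = max -> 52.860102
  V(2,1) = exp(-r*dt) * [p*23.892982 + (1-p)*0.000000] = 10.548242; exercise = 4.000000; V(2,1) = max -> 10.548242
  V(2,2) = exp(-r*dt) * [p*0.000000 + (1-p)*0.000000] = 0.000000; exercise = 0.000000; V(2,2) = max -> 0.000000
  V(1,0) = exp(-r*dt) * [p*52.860102 + (1-p)*10.548242] = 28.855042; exercise = 23.892982; V(1,0) = max -> 28.855042
  V(1,1) = exp(-r*dt) * [p*10.548242 + (1-p)*0.000000] = 4.656824; exercise = 0.000000; V(1,1) = max -> 4.656824
  V(0,0) = exp(-r*dt) * [p*28.855042 + (1-p)*4.656824] = 15.175157; exercise = 4.000000; V(0,0) = max -> 15.175157

Answer: Price = V(0,0) = 15.1752


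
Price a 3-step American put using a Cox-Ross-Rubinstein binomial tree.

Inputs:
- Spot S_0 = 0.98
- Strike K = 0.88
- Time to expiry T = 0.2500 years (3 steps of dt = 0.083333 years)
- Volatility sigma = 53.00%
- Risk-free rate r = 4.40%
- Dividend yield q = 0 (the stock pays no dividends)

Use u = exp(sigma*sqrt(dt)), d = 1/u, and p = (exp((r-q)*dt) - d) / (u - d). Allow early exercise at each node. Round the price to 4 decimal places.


Answer: Price = V(0,0) = 0.0537

Derivation:
dt = T/N = 0.083333
u = exp(sigma*sqrt(dt)) = 1.165322; d = 1/u = 0.858132
p = (exp((r-q)*dt) - d) / (u - d) = 0.473783
Discount per step: exp(-r*dt) = 0.996340
Stock lattice S(k, i) with i counting down-moves:
  k=0: S(0,0) = 0.9800
  k=1: S(1,0) = 1.1420; S(1,1) = 0.8410
  k=2: S(2,0) = 1.3308; S(2,1) = 0.9800; S(2,2) = 0.7217
  k=3: S(3,0) = 1.5508; S(3,1) = 1.1420; S(3,2) = 0.8410; S(3,3) = 0.6193
Terminal payoffs V(N, i) = max(K - S_T, 0):
  V(3,0) = 0.000000; V(3,1) = 0.000000; V(3,2) = 0.039031; V(3,3) = 0.260719
Backward induction: V(k, i) = exp(-r*dt) * [p * V(k+1, i) + (1-p) * V(k+1, i+1)]; then take max(V_cont, immediate exercise) for American.
  V(2,0) = exp(-r*dt) * [p*0.000000 + (1-p)*0.000000] = 0.000000; exercise = 0.000000; V(2,0) = max -> 0.000000
  V(2,1) = exp(-r*dt) * [p*0.000000 + (1-p)*0.039031] = 0.020464; exercise = 0.000000; V(2,1) = max -> 0.020464
  V(2,2) = exp(-r*dt) * [p*0.039031 + (1-p)*0.260719] = 0.155117; exercise = 0.158338; V(2,2) = max -> 0.158338
  V(1,0) = exp(-r*dt) * [p*0.000000 + (1-p)*0.020464] = 0.010729; exercise = 0.000000; V(1,0) = max -> 0.010729
  V(1,1) = exp(-r*dt) * [p*0.020464 + (1-p)*0.158338] = 0.092675; exercise = 0.039031; V(1,1) = max -> 0.092675
  V(0,0) = exp(-r*dt) * [p*0.010729 + (1-p)*0.092675] = 0.053653; exercise = 0.000000; V(0,0) = max -> 0.053653


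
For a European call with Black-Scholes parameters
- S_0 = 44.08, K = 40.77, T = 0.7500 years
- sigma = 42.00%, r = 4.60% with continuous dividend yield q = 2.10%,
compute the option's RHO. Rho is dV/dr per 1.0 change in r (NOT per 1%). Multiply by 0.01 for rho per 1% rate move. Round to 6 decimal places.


Answer: Rho = 15.762490

Derivation:
d1 = 0.4480228412; d2 = 0.0842921716
phi(d1) = 0.3608471685; exp(-qT) = 0.9843733826; exp(-rT) = 0.9660883397
N(d2) = 0.5335879318
Rho = K*T*exp(-rT)*N(d2) = 40.7700 * 0.7500 * 0.9660883397 * 0.5335879318 = 15.762490


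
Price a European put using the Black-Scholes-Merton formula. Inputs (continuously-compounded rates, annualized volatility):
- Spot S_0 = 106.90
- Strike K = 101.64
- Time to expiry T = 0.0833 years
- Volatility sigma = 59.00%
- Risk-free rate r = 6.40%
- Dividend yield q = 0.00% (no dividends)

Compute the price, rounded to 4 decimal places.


d1 = (ln(S/K) + (r - q + 0.5*sigma^2) * T) / (sigma * sqrt(T)) = 0.41275819
d2 = d1 - sigma * sqrt(T) = 0.24247393
exp(-rT) = 0.99468299; exp(-qT) = 1.00000000
P = K * exp(-rT) * N(-d2) - S_0 * exp(-qT) * N(-d1)
N(-d1) = 0.33989189; N(-d2) = 0.40420648
P = 101.6400 * 0.99468299 * 0.40420648 - 106.9000 * 1.00000000 * 0.33989189 = 4.5307

Answer: Price = 4.5307


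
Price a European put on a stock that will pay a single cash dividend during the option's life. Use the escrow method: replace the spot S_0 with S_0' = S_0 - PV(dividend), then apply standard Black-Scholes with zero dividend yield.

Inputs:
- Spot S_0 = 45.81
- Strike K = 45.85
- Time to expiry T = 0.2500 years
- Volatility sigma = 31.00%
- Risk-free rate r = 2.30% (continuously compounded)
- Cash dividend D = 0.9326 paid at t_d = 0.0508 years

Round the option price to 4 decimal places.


Answer: Price = 3.1628

Derivation:
PV(D) = D * exp(-r * t_d) = 0.9326 * 0.99883228 = 0.93151099
S_0' = S_0 - PV(D) = 45.8100 - 0.93151099 = 44.87848901
d1 = (ln(S_0'/K) + (r + sigma^2/2)*T) / (sigma*sqrt(T)) = -0.02357487
d2 = d1 - sigma*sqrt(T) = -0.17857487
exp(-rT) = 0.99426650
N(-d1) = 0.50940414; N(-d2) = 0.57086424
P = K * exp(-rT) * N(-d2) - S_0' * N(-d1) = 45.8500 * 0.99426650 * 0.57086424 - 44.87848901 * 0.50940414 = 3.1628


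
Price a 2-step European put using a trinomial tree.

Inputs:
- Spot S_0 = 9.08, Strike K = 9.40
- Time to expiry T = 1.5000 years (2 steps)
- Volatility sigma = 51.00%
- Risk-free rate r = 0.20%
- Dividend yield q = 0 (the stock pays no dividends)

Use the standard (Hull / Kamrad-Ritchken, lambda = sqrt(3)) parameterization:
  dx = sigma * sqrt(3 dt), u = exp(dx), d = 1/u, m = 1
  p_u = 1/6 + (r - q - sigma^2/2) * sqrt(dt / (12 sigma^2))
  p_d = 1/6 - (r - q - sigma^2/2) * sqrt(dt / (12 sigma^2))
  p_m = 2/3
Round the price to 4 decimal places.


Answer: Price = V(0,0) = 2.1255

Derivation:
dt = T/N = 0.750000; dx = sigma*sqrt(3*dt) = 0.765000
u = exp(dx) = 2.148994; d = 1/u = 0.465334
p_u = 0.103897, p_m = 0.666667, p_d = 0.229436
Discount per step: exp(-r*dt) = 0.998501
Stock lattice S(k, j) with j the centered position index:
  k=0: S(0,+0) = 9.0800
  k=1: S(1,-1) = 4.2252; S(1,+0) = 9.0800; S(1,+1) = 19.5129
  k=2: S(2,-2) = 1.9661; S(2,-1) = 4.2252; S(2,+0) = 9.0800; S(2,+1) = 19.5129; S(2,+2) = 41.9330
Terminal payoffs V(N, j) = max(K - S_T, 0):
  V(2,-2) = 7.433856; V(2,-1) = 5.174768; V(2,+0) = 0.320000; V(2,+1) = 0.000000; V(2,+2) = 0.000000
Backward induction: V(k, j) = exp(-r*dt) * [p_u * V(k+1, j+1) + p_m * V(k+1, j) + p_d * V(k+1, j-1)]
  V(1,-1) = exp(-r*dt) * [p_u*0.320000 + p_m*5.174768 + p_d*7.433856] = 5.180911
  V(1,+0) = exp(-r*dt) * [p_u*0.000000 + p_m*0.320000 + p_d*5.174768] = 1.398513
  V(1,+1) = exp(-r*dt) * [p_u*0.000000 + p_m*0.000000 + p_d*0.320000] = 0.073310
  V(0,+0) = exp(-r*dt) * [p_u*0.073310 + p_m*1.398513 + p_d*5.180911] = 2.125457
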